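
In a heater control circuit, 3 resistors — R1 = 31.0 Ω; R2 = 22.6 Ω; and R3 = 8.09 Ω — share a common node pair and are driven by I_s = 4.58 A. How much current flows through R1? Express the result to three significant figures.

I ≈ 0.738 A

Conductances: ΣG = 1/31.0 + 1/22.6 + 1/8.09 = 0.2001 (1/Ω).
R1 takes the fraction G_k/ΣG = 0.03226/0.2001 = 0.1612, so I = 4.58 × 0.1612 = 0.7383 A.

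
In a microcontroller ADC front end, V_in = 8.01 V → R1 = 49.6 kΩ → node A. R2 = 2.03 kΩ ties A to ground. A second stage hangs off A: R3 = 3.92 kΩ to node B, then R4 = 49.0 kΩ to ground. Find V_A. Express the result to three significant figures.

Node A sees R2 in parallel with the series input of stage 2, R3 + R4 = 52.92 kΩ.
Effective lower resistance at A: R2 ‖ 52.92 = 1.955 kΩ.
V_A = 8.01 × 1.955/(49.6 + 1.955) = 0.3037 V.

V_A ≈ 0.304 V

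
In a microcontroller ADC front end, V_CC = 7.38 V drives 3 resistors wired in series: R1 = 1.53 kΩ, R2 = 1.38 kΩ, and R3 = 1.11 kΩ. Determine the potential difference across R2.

V ≈ 2.53 V

Total series resistance ΣR = 1.53 + 1.38 + 1.11 = 4.020 kΩ.
Voltage divider: V = V_CC · (1.380 / 4.020) = 7.38 × 0.3433 = 2.533 V.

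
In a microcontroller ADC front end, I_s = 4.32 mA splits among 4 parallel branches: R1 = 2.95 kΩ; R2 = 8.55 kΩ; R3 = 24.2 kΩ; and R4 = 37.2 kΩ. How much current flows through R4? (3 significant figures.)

ΣG = 1/2.95 + 1/8.55 + 1/24.2 + 1/37.2 = 0.5241.
By the current-divider rule, I = I_s · G_k/ΣG = 4.32 × 0.05129 = 0.2216 mA.

I ≈ 0.222 mA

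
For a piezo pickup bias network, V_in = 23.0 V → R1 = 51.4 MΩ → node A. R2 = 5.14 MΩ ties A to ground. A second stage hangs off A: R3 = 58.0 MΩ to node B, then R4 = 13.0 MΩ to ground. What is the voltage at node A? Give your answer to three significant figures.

V_A ≈ 1.96 V

The second stage (R3 + R4 = 71.00 MΩ) loads node A in parallel with R2.
R2 ‖ (R3+R4) = 4.793 MΩ.
V_A = 23.0 × 4.793/(51.4 + 4.793) = 1.962 V.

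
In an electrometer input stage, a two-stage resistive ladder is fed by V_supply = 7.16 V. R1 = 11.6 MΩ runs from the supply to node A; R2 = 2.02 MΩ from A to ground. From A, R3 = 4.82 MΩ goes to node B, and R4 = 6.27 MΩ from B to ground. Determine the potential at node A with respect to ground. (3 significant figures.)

Looking into the second stage from A: R3 + R4 = 11.09 MΩ appears in parallel with R2.
Effective lower resistance at A: R2 ‖ 11.09 = 1.709 MΩ.
So V_A = 7.16 × 0.1284 = 0.9193 V.

V_A ≈ 0.919 V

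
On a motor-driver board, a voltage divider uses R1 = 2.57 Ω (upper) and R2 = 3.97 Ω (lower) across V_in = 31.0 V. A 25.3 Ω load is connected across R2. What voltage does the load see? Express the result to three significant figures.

The load sits in parallel with R2, giving an effective lower resistance R2' = R2·R_L/(R2+R_L) = 3.432 Ω.
Voltage divider with the loaded lower leg: V_out = 31.0 × 3.432/(2.57 + 3.432) = 31.0 × 0.5718 = 17.73 V.
(Unloaded it would be 18.8 V; the load pulls it down.)

V_out ≈ 17.7 V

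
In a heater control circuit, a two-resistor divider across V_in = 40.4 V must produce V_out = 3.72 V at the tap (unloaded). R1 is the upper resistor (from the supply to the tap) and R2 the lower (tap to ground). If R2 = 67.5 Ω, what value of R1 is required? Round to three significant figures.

R1 ≈ 666 Ω

V_out/V_in = R2/(R1+R2) = 0.09208.
R1 = R2·(1/k − 1) = 67.5 × 9.860 = 665.6 Ω.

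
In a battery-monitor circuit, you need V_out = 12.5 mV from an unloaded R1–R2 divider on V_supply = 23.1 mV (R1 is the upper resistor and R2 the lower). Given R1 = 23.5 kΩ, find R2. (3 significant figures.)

R2 ≈ 27.7 kΩ

V_out/V_supply = R2/(R1+R2) = 0.5411.
Rearranging, R2 = R1·k/(1−k) = 23.5 × 1.179 = 27.71 kΩ.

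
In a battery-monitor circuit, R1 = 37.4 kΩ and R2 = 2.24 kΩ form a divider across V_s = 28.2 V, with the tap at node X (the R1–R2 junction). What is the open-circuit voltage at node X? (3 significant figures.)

V_th ≈ 1.59 V

With X open, the divider is unloaded: V_th = 28.2 × 2.24/39.64 = 1.594 V.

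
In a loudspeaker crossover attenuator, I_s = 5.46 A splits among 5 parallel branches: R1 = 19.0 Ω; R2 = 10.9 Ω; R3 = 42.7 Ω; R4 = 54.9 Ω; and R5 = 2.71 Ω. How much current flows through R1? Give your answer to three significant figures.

I ≈ 0.518 A

Conductances: ΣG = 1/19.0 + 1/10.9 + 1/42.7 + 1/54.9 + 1/2.71 = 0.5550 (1/Ω).
Current divider: I(R1) = I_s · G_k/ΣG = 5.46 × (0.05263/0.5550) = 5.46 × 0.09483 = 0.5178 A.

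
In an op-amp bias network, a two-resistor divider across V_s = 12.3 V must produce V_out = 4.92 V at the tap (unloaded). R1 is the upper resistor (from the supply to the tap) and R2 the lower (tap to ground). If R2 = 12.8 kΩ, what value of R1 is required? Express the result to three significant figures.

The divider ratio is R2/(R1+R2) = 4.92/12.3 = 0.4000.
Rearranging, R1 = R2·(1−k)/k = 12.8 × 1.500 = 19.20 kΩ.

R1 ≈ 19.2 kΩ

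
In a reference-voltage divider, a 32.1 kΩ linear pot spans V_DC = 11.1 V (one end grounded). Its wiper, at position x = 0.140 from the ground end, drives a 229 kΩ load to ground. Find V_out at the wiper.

V_out ≈ 1.53 V

Split the track: R_lower = x·R_p = 4.494 kΩ, R_upper = (1−x)·R_p = 27.61 kΩ.
(x·R_p) ‖ R_L = 4.408 kΩ.
Then V_out = V_DC · 4.408/(27.61 + 4.408) = 1.528 V.
(Unloaded: V_out = x·V_DC = 1.55 V.)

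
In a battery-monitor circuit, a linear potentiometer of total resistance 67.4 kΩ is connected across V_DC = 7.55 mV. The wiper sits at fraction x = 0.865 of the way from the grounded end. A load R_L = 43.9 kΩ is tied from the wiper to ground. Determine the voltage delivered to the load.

Lower segment x·R_p = 58.30 kΩ; upper segment (1−x)·R_p = 9.099 kΩ.
R_L loads the lower segment: effective lower R = 25.04 kΩ.
Then V_out = V_DC · 25.04/(9.099 + 25.04) = 5.538 mV.
(Unloaded: V_out = x·V_DC = 6.53 mV.)

V_out ≈ 5.54 mV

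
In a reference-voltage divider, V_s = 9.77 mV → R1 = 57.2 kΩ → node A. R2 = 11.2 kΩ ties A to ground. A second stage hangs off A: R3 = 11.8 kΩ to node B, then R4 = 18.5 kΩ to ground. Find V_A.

Looking into the second stage from A: R3 + R4 = 30.30 kΩ appears in parallel with R2.
R2 ‖ (R3+R4) = 8.177 kΩ.
V_A = 9.77 × 8.177/(57.2 + 8.177) = 1.222 mV.

V_A ≈ 1.22 mV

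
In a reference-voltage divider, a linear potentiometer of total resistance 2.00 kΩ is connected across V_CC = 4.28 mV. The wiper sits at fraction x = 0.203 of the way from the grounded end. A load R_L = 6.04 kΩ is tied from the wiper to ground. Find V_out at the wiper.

The pot divides into 1.594 kΩ above the wiper and 0.4060 kΩ below.
R_L loads the lower segment: effective lower R = 0.3804 kΩ.
Then V_out = V_CC · 0.3804/(1.594 + 0.3804) = 0.8247 mV.

V_out ≈ 0.825 mV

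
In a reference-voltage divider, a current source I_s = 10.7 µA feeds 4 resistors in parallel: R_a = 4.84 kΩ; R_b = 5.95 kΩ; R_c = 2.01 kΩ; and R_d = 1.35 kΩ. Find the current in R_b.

Conductances: ΣG = 1/4.84 + 1/5.95 + 1/2.01 + 1/1.35 = 1.613 (1/kΩ).
By the current-divider rule, I = I_s · G_k/ΣG = 10.7 × 0.1042 = 1.115 µA.

I ≈ 1.11 µA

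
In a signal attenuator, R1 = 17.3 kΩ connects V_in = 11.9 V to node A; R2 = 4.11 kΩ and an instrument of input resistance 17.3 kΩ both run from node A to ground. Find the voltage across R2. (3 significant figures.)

V_out ≈ 1.92 V

R2 ‖ R_L = (4.11 × 17.3)/(4.11 + 17.3) = 3.321 kΩ.
Voltage divider with the loaded lower leg: V_out = 11.9 × 3.321/(17.3 + 3.321) = 11.9 × 0.1611 = 1.916 V.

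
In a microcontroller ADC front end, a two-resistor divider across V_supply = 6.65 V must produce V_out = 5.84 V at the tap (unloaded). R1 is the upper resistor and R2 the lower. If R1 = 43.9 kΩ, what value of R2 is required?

R2 ≈ 317 kΩ

V_out/V_supply = R2/(R1+R2) = 0.8782.
So R2 = R1 · V_out/(V_supply − V_out) = 43.9 × 5.84/(6.65 − 5.84) = 43.9 × 7.210 = 316.5 kΩ.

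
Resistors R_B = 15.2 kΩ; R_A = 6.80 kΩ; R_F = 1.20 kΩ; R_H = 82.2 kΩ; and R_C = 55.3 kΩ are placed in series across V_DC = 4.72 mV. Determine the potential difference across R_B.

V ≈ 0.446 mV

ΣR = 15.2 + 6.80 + 1.20 + 82.2 + 55.3 = 160.7 kΩ.
V = V_DC · R/ΣR = 4.72 × 0.09459 = 0.4464 mV.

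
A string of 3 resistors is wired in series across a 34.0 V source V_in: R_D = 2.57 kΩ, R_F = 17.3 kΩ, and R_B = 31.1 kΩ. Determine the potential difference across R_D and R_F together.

Series total: ΣR = 2.57 + 17.3 + 31.1 = 50.97 kΩ.
R_{R_D..R_F} = 2.57 + 17.3 = 19.87 kΩ.
Voltage divider: V = V_in · (19.87 / 50.97) = 34.0 × 0.3898 = 13.25 V.

V ≈ 13.3 V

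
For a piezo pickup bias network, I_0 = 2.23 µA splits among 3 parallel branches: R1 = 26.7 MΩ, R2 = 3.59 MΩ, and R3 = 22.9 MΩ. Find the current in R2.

ΣG = 1/26.7 + 1/3.59 + 1/22.9 = 0.3597.
By the current-divider rule, I = I_0 · G_k/ΣG = 2.23 × 0.7745 = 1.727 µA.

I ≈ 1.73 µA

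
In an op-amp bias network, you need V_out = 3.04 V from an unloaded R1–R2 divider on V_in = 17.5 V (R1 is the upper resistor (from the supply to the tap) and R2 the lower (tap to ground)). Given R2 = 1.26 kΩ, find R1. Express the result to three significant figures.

R1 ≈ 5.99 kΩ

The divider ratio is R2/(R1+R2) = 3.04/17.5 = 0.1737.
Rearranging, R1 = R2·(1−k)/k = 1.26 × 4.757 = 5.993 kΩ.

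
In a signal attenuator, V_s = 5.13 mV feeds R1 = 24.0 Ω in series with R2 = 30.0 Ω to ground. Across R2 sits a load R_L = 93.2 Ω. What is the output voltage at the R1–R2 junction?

V_out ≈ 2.49 mV

R2 ‖ R_L = (30.0 × 93.2)/(30.0 + 93.2) = 22.69 Ω.
Now apply the divider: V_out = 5.13 × 0.4860 = 2.493 mV.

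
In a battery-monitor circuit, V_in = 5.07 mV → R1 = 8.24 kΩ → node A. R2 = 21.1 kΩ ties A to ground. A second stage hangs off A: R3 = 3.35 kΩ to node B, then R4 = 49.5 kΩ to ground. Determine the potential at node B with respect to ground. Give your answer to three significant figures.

V_B ≈ 3.07 mV

Node A sees R2 in parallel with the series input of stage 2, R3 + R4 = 52.85 kΩ.
Effective lower resistance at A: R2 ‖ 52.85 = 15.08 kΩ.
So V_A = 5.07 × 0.6466 = 3.279 mV.
Stage 2 is unloaded, so V_B = V_A · R4/(R3+R4) = 3.279 × 49.5/52.85 = 3.071 mV.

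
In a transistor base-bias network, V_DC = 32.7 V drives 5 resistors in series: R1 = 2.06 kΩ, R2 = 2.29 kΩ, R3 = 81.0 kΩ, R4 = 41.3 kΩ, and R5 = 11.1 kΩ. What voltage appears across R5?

Total series resistance ΣR = 2.06 + 2.29 + 81.0 + 41.3 + 11.1 = 137.8 kΩ.
V = V_DC · R/ΣR = 32.7 × 0.08058 = 2.635 V.

V ≈ 2.63 V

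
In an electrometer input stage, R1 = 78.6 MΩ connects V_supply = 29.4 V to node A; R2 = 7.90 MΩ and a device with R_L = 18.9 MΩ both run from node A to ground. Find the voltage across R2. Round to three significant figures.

The load sits in parallel with R2, giving an effective lower resistance R2' = R2·R_L/(R2+R_L) = 5.571 MΩ.
Now apply the divider: V_out = 29.4 × 0.06619 = 1.946 V.

V_out ≈ 1.95 V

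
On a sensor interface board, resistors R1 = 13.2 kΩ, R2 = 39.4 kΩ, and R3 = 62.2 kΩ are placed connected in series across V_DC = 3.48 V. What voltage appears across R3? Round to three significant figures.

ΣR = 13.2 + 39.4 + 62.2 = 114.8 kΩ.
V = V_DC · R/ΣR = 3.48 × 0.5418 = 1.886 V.

V ≈ 1.89 V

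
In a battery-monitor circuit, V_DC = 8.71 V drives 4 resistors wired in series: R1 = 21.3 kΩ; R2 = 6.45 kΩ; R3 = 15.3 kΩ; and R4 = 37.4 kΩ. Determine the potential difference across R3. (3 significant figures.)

ΣR = 21.3 + 6.45 + 15.3 + 37.4 = 80.45 kΩ.
Voltage divider: V = V_DC · (15.30 / 80.45) = 8.71 × 0.1902 = 1.656 V.

V ≈ 1.66 V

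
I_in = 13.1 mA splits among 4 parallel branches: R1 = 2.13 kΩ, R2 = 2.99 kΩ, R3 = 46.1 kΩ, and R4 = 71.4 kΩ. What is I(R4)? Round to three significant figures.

I ≈ 0.219 mA

Total conductance ΣG = 1/2.13 + 1/2.99 + 1/46.1 + 1/71.4 = 0.8396 (units of 1/kΩ).
Current divider: I(R4) = I_in · G_k/ΣG = 13.1 × (0.01401/0.8396) = 13.1 × 0.01668 = 0.2185 mA.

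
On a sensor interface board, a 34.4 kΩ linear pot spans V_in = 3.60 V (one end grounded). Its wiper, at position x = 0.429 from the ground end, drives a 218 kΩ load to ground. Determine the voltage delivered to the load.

Split the track: R_lower = x·R_p = 14.76 kΩ, R_upper = (1−x)·R_p = 19.64 kΩ.
R_L loads the lower segment: effective lower R = 13.82 kΩ.
Then V_out = V_in · 13.82/(19.64 + 13.82) = 1.487 V.

V_out ≈ 1.49 V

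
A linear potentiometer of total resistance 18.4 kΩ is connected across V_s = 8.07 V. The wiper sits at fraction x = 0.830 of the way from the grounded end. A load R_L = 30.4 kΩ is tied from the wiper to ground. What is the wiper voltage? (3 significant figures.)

The pot divides into 3.128 kΩ above the wiper and 15.27 kΩ below.
Lower segment in parallel with the load: 15.27 ‖ 30.4 = 10.17 kΩ.
Loaded-divider output: V_out = 8.07 × 0.7647 = 6.171 V.

V_out ≈ 6.17 V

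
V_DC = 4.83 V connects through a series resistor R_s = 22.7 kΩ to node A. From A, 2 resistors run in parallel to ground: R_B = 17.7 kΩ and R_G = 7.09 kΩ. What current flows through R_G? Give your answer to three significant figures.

Parallel bank: R_p = 1/(1/17.7 + 1/7.09) = 5.062 kΩ.
V_A = 4.83 × 5.062/27.76 = 0.8807 V.
I(R_G) = V_A / R_G = 0.8807/7.09 = 0.1242 mA.

I ≈ 0.124 mA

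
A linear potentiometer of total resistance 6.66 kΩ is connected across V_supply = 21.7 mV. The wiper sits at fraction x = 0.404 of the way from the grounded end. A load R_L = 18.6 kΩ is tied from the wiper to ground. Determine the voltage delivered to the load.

Lower segment x·R_p = 2.691 kΩ; upper segment (1−x)·R_p = 3.969 kΩ.
Lower segment in parallel with the load: 2.691 ‖ 18.6 = 2.351 kΩ.
Then V_out = V_supply · 2.351/(3.969 + 2.351) = 8.071 mV.

V_out ≈ 8.07 mV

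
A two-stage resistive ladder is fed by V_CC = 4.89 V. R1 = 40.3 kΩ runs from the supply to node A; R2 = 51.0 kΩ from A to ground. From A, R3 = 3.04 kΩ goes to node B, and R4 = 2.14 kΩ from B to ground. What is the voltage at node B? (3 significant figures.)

V_B ≈ 0.211 V

The second stage (R3 + R4 = 5.180 kΩ) loads node A in parallel with R2.
Effective lower resistance at A: R2 ‖ 5.180 = 4.702 kΩ.
First divider: V_A = V_CC · 4.702/(40.3 + 4.702) = 0.5110 V.
Stage 2 is unloaded, so V_B = V_A · R4/(R3+R4) = 0.5110 × 2.14/5.180 = 0.2111 V.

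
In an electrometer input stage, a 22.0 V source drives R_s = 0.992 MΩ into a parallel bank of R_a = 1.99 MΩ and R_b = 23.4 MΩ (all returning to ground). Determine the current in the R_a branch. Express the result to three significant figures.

I ≈ 7.17 µA

Parallel bank: R_p = 1/(1/1.99 + 1/23.4) = 1.834 MΩ.
V_A by voltage divider: V_A = 22.0 × 1.834/(0.992 + 1.834) = 14.28 V.
Branch current I = V_A/R_a = 14.28/1.99 = 7.175 µA.
(Check via current divider: I_total = 7.785 µA; share G_k/ΣG = 0.9216 → same result.)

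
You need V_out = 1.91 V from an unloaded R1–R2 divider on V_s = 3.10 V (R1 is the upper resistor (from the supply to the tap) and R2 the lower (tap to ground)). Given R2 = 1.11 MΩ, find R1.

R1 ≈ 0.692 MΩ

V_out/V_s = R2/(R1+R2) = 0.6161.
So R1 = R2 · (V_s/V_out − 1) = 1.11 × (3.10/1.91 − 1) = 1.11 × 0.6230 = 0.6916 MΩ.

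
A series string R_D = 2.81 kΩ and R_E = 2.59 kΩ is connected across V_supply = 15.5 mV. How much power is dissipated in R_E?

The common current is I = 15.5/5.400 = 2.870 µA.
V(R_E) = I·R = 7.434 mV; P = V·I = 7.434 × 2.870 = 21.34 nW.

P ≈ 21.3 nW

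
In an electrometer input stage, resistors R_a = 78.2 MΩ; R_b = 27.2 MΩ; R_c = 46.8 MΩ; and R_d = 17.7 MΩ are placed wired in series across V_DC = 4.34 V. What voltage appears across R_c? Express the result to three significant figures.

Series total: ΣR = 78.2 + 27.2 + 46.8 + 17.7 = 169.9 MΩ.
Voltage divider: V = V_DC · (46.80 / 169.9) = 4.34 × 0.2755 = 1.195 V.

V ≈ 1.20 V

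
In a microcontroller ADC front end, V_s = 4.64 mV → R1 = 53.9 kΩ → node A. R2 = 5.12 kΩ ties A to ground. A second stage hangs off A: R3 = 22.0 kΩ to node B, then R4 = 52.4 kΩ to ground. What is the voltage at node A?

The second stage (R3 + R4 = 74.40 kΩ) loads node A in parallel with R2.
R2 ‖ (R3+R4) = 4.790 kΩ.
So V_A = 4.64 × 0.08162 = 0.3787 mV.

V_A ≈ 0.379 mV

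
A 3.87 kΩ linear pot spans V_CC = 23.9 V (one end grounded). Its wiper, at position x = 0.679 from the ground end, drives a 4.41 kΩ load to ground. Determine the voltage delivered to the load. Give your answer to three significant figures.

V_out ≈ 13.6 V

Split the track: R_lower = x·R_p = 2.628 kΩ, R_upper = (1−x)·R_p = 1.242 kΩ.
Lower segment in parallel with the load: 2.628 ‖ 4.41 = 1.647 kΩ.
V_out = 23.9 × 1.647/(1.242 + 1.647) = 13.62 V.
(Unloaded: V_out = x·V_CC = 16.2 V.)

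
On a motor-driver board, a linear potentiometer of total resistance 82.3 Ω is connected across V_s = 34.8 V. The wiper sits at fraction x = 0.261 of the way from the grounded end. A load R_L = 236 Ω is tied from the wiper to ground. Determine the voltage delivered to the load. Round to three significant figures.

Split the track: R_lower = x·R_p = 21.48 Ω, R_upper = (1−x)·R_p = 60.82 Ω.
R_L loads the lower segment: effective lower R = 19.69 Ω.
Loaded-divider output: V_out = 34.8 × 0.2446 = 8.510 V.

V_out ≈ 8.51 V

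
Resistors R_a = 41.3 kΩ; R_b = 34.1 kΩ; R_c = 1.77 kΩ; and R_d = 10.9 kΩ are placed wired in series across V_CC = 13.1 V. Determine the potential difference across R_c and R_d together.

V ≈ 1.88 V

ΣR = 41.3 + 34.1 + 1.77 + 10.9 = 88.07 kΩ.
R_{R_c..R_d} = 1.77 + 10.9 = 12.67 kΩ.
Voltage divider: V = V_CC · (12.67 / 88.07) = 13.1 × 0.1439 = 1.885 V.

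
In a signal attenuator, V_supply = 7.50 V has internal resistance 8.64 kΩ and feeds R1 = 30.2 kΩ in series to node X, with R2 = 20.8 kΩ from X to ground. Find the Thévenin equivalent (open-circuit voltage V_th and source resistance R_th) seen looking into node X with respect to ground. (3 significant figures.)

R1' = 8.64 + 30.2 = 38.84 kΩ (source resistance + R1).
Open-circuit (no load on X): V_th = V_supply · R2/(R1' + R2) = 7.50 × 20.8/(38.84 + 20.8) = 2.616 V.
Zeroing V_supply shorts the top of R1' to ground, so R_th = R1' ‖ R2 = 13.55 kΩ.

V_th ≈ 2.62 V, R_th ≈ 13.5 kΩ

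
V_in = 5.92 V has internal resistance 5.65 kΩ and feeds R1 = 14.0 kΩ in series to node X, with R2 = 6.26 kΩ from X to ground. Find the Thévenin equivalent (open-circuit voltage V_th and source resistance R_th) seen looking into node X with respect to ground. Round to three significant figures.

V_th ≈ 1.43 V, R_th ≈ 4.75 kΩ

R1' = 5.65 + 14.0 = 19.65 kΩ (source resistance + R1).
Open-circuit (no load on X): V_th = V_in · R2/(R1' + R2) = 5.92 × 6.26/(19.65 + 6.26) = 1.430 V.
Looking into X with the source shorted: R_th = R1'·R2/(R1'+R2) = 19.65 × 6.26/25.91 = 4.748 kΩ.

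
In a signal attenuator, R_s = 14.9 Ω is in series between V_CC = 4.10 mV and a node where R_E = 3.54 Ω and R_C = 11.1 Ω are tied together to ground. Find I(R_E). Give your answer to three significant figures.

Parallel bank: R_p = 1/(1/3.54 + 1/11.1) = 2.684 Ω.
V_A = 4.10 × 2.684/17.58 = 0.6258 mV.
Branch current I = V_A/R_E = 0.6258/3.54 = 0.1768 mA.
(Equivalently: I_total = 0.2332 mA, then current-divider fraction G_k/ΣG = 0.7582.)

I ≈ 0.177 mA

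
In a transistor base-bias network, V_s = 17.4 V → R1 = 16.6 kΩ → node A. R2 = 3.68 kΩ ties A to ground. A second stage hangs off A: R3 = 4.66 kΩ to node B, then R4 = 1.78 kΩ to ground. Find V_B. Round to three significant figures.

V_B ≈ 0.595 V

Node A sees R2 in parallel with the series input of stage 2, R3 + R4 = 6.440 kΩ.
Effective lower resistance at A: R2 ‖ 6.440 = 2.342 kΩ.
V_A = 17.4 × 2.342/(16.6 + 2.342) = 2.151 V.
V_B = V_A × 0.2764 = 0.5946 V.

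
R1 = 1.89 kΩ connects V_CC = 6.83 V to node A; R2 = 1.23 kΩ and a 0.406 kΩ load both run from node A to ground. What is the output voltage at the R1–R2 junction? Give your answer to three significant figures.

R2 ‖ R_L = (1.23 × 0.406)/(1.23 + 0.406) = 0.3052 kΩ.
Now apply the divider: V_out = 6.83 × 0.1390 = 0.9497 V.

V_out ≈ 0.950 V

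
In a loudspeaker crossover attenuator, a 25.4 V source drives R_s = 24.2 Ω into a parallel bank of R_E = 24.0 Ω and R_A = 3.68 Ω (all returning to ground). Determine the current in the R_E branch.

I ≈ 0.123 A

Parallel bank: R_p = 1/(1/24.0 + 1/3.68) = 3.191 Ω.
Node voltage V_A = V_CC · R_p/(R_s + R_p) = 25.4 × 0.1165 = 2.959 V.
I(R_E) = V_A / R_E = 2.959/24.0 = 0.1233 A.
(Check via current divider: I_total = 0.9273 A; share G_k/ΣG = 0.1329 → same result.)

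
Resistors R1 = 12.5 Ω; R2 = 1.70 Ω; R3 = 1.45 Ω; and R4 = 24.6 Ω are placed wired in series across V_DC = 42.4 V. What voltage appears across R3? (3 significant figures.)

V ≈ 1.53 V

Total series resistance ΣR = 12.5 + 1.70 + 1.45 + 24.6 = 40.25 Ω.
By the voltage-divider rule, V = 42.4 × 1.450/40.25 = 1.527 V.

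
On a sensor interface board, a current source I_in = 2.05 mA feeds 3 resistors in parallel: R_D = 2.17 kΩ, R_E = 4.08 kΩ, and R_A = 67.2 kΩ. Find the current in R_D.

I ≈ 1.31 mA

Total conductance ΣG = 1/2.17 + 1/4.08 + 1/67.2 = 0.7208 (units of 1/kΩ).
Current divider: I(R_D) = I_in · G_k/ΣG = 2.05 × (0.4608/0.7208) = 2.05 × 0.6393 = 1.311 mA.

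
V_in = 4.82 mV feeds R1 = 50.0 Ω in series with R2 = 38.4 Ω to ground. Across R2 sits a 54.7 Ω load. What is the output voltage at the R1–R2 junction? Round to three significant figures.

First combine the lower leg with the load: R2 ‖ R_L = 22.56 Ω.
Now apply the divider: V_out = 4.82 × 0.3109 = 1.499 mV.

V_out ≈ 1.50 mV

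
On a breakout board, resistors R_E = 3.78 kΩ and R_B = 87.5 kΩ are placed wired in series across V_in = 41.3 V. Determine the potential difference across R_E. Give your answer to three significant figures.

V ≈ 1.71 V

Series total: ΣR = 3.78 + 87.5 = 91.28 kΩ.
V = V_in · R/ΣR = 41.3 × 0.04141 = 1.710 V.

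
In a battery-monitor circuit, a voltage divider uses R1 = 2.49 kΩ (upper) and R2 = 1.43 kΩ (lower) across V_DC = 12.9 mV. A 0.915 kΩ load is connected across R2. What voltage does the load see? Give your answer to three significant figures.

V_out ≈ 2.36 mV

The load sits in parallel with R2, giving an effective lower resistance R2' = R2·R_L/(R2+R_L) = 0.5580 kΩ.
Voltage divider with the loaded lower leg: V_out = 12.9 × 0.5580/(2.49 + 0.5580) = 12.9 × 0.1831 = 2.362 mV.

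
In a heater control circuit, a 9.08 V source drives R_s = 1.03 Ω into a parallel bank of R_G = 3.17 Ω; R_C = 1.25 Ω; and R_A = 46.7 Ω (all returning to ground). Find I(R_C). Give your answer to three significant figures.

Equivalent of the parallel group: R_p = 0.8796 Ω.
V_A = 9.08 × 0.8796/1.910 = 4.182 V.
I(R_C) = V_A / R_C = 4.182/1.25 = 3.346 A.
(Check via current divider: I_total = 4.755 A; share G_k/ΣG = 0.7037 → same result.)

I ≈ 3.35 A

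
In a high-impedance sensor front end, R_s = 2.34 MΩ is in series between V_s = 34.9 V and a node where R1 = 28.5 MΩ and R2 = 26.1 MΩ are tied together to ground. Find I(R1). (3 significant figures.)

I ≈ 1.05 µA

Parallel bank: R_p = 1/(1/28.5 + 1/26.1) = 13.62 MΩ.
Node voltage V_A = V_s · R_p/(R_s + R_p) = 34.9 × 0.8534 = 29.78 V.
Branch current I = V_A/R1 = 29.78/28.5 = 1.045 µA.
(Check via current divider: I_total = 2.186 µA; share G_k/ΣG = 0.4780 → same result.)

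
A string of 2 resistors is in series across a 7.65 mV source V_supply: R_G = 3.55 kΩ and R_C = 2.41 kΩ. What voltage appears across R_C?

ΣR = 3.55 + 2.41 = 5.960 kΩ.
By the voltage-divider rule, V = 7.65 × 2.410/5.960 = 3.093 mV.

V ≈ 3.09 mV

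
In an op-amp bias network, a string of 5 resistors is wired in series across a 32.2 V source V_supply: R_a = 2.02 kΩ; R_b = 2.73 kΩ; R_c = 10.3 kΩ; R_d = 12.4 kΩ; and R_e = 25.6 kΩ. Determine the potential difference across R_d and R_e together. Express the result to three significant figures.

ΣR = 2.02 + 2.73 + 10.3 + 12.4 + 25.6 = 53.05 kΩ.
R_{R_d..R_e} = 12.4 + 25.6 = 38.00 kΩ.
By the voltage-divider rule, V = 32.2 × 38.00/53.05 = 23.07 V.

V ≈ 23.1 V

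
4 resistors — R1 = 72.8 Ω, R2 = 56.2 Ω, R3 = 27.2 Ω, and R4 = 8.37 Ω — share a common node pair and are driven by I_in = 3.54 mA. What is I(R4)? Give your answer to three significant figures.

I ≈ 2.25 mA

Total conductance ΣG = 1/72.8 + 1/56.2 + 1/27.2 + 1/8.37 = 0.1878 (units of 1/Ω).
By the current-divider rule, I = I_in · G_k/ΣG = 3.54 × 0.6363 = 2.252 mA.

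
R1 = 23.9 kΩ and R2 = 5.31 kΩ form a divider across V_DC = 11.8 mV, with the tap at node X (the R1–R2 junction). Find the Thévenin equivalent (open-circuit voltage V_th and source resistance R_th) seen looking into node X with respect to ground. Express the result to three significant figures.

V_th ≈ 2.15 mV, R_th ≈ 4.34 kΩ

V_th is the unloaded tap voltage: V_DC · R2/(R1+R2) = 11.8 × 0.1818 = 2.145 mV.
Looking into X with the source shorted: R_th = R1·R2/(R1+R2) = 23.90 × 5.31/29.21 = 4.345 kΩ.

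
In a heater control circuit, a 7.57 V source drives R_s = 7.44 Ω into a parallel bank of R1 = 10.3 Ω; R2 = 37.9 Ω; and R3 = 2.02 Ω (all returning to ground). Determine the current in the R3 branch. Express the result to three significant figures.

I ≈ 0.669 A

Parallel bank: R_p = 1/(1/10.3 + 1/37.9 + 1/2.02) = 1.617 Ω.
Node voltage V_A = V_supply · R_p/(R_s + R_p) = 7.57 × 0.1785 = 1.351 V.
Branch current I = V_A/R3 = 1.351/2.02 = 0.6690 A.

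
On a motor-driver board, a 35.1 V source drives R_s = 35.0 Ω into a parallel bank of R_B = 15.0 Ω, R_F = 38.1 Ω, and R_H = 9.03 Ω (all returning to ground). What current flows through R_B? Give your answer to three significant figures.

I ≈ 0.288 A

Parallel bank: R_p = 1/(1/15.0 + 1/38.1 + 1/9.03) = 4.910 Ω.
Node voltage V_A = V_DC · R_p/(R_s + R_p) = 35.1 × 0.1230 = 4.318 V.
I(R_B) = V_A / R_B = 4.318/15.0 = 0.2879 A.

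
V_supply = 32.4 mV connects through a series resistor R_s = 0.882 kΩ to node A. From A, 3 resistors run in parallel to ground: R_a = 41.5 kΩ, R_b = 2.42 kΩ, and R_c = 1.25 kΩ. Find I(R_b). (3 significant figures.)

I ≈ 6.40 µA

Parallel bank: R_p = 1/(1/41.5 + 1/2.42 + 1/1.25) = 0.8082 kΩ.
V_A by voltage divider: V_A = 32.4 × 0.8082/(0.882 + 0.8082) = 15.49 mV.
Branch current I = V_A/R_b = 15.49/2.42 = 6.402 µA.
(Equivalently: I_total = 19.17 µA, then current-divider fraction G_k/ΣG = 0.3340.)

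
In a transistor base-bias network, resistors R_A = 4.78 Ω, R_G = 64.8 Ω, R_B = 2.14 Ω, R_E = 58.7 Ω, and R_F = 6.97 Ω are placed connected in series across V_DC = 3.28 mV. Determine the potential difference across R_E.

ΣR = 4.78 + 64.8 + 2.14 + 58.7 + 6.97 = 137.4 Ω.
By the voltage-divider rule, V = 3.28 × 58.70/137.4 = 1.401 mV.

V ≈ 1.40 mV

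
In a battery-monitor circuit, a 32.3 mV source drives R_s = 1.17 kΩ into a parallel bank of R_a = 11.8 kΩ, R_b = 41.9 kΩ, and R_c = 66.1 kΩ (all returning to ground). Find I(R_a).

Combine the parallel branches: R_p = (1/11.8 + 1/41.9 + 1/66.1)⁻¹ = 8.081 kΩ.
V_A = 32.3 × 8.081/9.251 = 28.22 mV.
I(R_a) = V_A / R_a = 28.22/11.8 = 2.391 µA.
(Equivalently: I_total = 3.491 µA, then current-divider fraction G_k/ΣG = 0.6849.)

I ≈ 2.39 µA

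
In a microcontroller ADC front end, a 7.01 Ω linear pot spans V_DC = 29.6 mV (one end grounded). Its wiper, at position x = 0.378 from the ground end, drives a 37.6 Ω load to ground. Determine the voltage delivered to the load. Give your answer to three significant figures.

The pot divides into 4.360 Ω above the wiper and 2.650 Ω below.
(x·R_p) ‖ R_L = 2.475 Ω.
Then V_out = V_DC · 2.475/(4.360 + 2.475) = 10.72 mV.

V_out ≈ 10.7 mV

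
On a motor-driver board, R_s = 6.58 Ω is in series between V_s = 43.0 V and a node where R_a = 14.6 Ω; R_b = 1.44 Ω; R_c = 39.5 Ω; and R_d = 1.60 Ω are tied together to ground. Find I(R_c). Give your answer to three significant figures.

I ≈ 0.106 A

Equivalent of the parallel group: R_p = 0.7076 Ω.
V_A by voltage divider: V_A = 43.0 × 0.7076/(6.58 + 0.7076) = 4.175 V.
I(R_c) = V_A / R_c = 4.175/39.5 = 0.1057 A.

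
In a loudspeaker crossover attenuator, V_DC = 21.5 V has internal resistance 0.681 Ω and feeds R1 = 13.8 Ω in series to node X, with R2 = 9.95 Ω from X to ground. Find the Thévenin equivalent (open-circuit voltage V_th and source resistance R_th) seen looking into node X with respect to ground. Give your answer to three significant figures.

V_th ≈ 8.76 V, R_th ≈ 5.90 Ω

R1' = 0.681 + 13.8 = 14.48 Ω (source resistance + R1).
V_th is the unloaded tap voltage: V_DC · R2/(R1'+R2) = 21.5 × 0.4073 = 8.756 V.
Looking into X with the source shorted: R_th = R1'·R2/(R1'+R2) = 14.48 × 9.95/24.43 = 5.898 Ω.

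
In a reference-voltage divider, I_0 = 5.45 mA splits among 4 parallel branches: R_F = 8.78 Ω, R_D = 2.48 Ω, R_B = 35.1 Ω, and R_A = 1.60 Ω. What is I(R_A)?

I ≈ 2.91 mA

Conductances: ΣG = 1/8.78 + 1/2.48 + 1/35.1 + 1/1.60 = 1.171 (1/Ω).
R_A takes the fraction G_k/ΣG = 0.6250/1.171 = 0.5339, so I = 5.45 × 0.5339 = 2.910 mA.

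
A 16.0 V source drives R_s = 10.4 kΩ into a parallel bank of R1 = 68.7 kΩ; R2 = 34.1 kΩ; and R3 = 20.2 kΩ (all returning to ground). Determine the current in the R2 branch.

Parallel bank: R_p = 1/(1/68.7 + 1/34.1 + 1/20.2) = 10.71 kΩ.
Node voltage V_A = V_in · R_p/(R_s + R_p) = 16.0 × 0.5073 = 8.117 V.
I(R2) = V_A / R2 = 8.117/34.1 = 0.2380 mA.
(Equivalently: I_total = 0.7580 mA, then current-divider fraction G_k/ΣG = 0.3140.)

I ≈ 0.238 mA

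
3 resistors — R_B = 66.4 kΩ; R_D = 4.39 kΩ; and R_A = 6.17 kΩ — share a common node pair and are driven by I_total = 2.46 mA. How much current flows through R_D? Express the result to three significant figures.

Conductances: ΣG = 1/66.4 + 1/4.39 + 1/6.17 = 0.4049 (1/kΩ).
By the current-divider rule, I = I_total · G_k/ΣG = 2.46 × 0.5625 = 1.384 mA.

I ≈ 1.38 mA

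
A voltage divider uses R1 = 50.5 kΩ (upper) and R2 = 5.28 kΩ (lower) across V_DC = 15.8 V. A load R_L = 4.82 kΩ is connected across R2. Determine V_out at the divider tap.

The load sits in parallel with R2, giving an effective lower resistance R2' = R2·R_L/(R2+R_L) = 2.520 kΩ.
Now apply the divider: V_out = 15.8 × 0.04752 = 0.7509 V.

V_out ≈ 0.751 V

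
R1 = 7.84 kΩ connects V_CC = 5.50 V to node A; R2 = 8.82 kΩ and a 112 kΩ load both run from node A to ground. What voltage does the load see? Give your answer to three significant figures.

The load sits in parallel with R2, giving an effective lower resistance R2' = R2·R_L/(R2+R_L) = 8.176 kΩ.
Then V_out = V_CC · R2'/(R1 + R2') = 5.50 × 8.176/16.02 = 2.808 V.

V_out ≈ 2.81 V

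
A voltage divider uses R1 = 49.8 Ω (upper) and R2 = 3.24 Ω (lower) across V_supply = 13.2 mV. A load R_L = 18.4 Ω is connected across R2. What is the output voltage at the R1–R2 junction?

V_out ≈ 0.692 mV

The load sits in parallel with R2, giving an effective lower resistance R2' = R2·R_L/(R2+R_L) = 2.755 Ω.
Then V_out = V_supply · R2'/(R1 + R2') = 13.2 × 2.755/52.55 = 0.6919 mV.
(Unloaded it would be 0.806 mV; the load pulls it down.)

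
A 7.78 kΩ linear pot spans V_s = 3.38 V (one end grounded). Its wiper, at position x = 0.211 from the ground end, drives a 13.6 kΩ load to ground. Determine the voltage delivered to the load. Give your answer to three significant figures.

Split the track: R_lower = x·R_p = 1.642 kΩ, R_upper = (1−x)·R_p = 6.138 kΩ.
R_L loads the lower segment: effective lower R = 1.465 kΩ.
Then V_out = V_s · 1.465/(6.138 + 1.465) = 0.6512 V.

V_out ≈ 0.651 V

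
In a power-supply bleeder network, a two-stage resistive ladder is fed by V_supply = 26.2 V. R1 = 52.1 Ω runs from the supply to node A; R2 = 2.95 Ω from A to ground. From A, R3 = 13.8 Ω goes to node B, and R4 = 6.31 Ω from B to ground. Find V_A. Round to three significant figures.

The second stage (R3 + R4 = 20.11 Ω) loads node A in parallel with R2.
R2 ‖ (R3+R4) = 2.573 Ω.
So V_A = 26.2 × 0.04705 = 1.233 V.

V_A ≈ 1.23 V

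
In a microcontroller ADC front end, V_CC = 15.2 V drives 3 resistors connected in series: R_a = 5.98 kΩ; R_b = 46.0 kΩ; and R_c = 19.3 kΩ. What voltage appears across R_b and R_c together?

V ≈ 13.9 V

Series total: ΣR = 5.98 + 46.0 + 19.3 = 71.28 kΩ.
R_{R_b..R_c} = 46.0 + 19.3 = 65.30 kΩ.
V = V_CC · R/ΣR = 15.2 × 0.9161 = 13.92 V.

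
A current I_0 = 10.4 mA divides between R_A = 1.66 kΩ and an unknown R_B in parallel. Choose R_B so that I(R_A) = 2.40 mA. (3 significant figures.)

R_B ≈ 0.498 kΩ

Two-branch current divider: I_A = I_0 · R_B/(R_A + R_B).
2.40/10.4 = R_B/(R_A + R_B) → R_B = R_A · (0.2308)/(1 − 0.2308) = 1.66 × 0.3000 = 0.4980 kΩ.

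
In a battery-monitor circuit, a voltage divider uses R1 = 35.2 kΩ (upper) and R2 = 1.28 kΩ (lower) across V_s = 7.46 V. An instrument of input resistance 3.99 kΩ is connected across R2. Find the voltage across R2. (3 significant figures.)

V_out ≈ 0.200 V

First combine the lower leg with the load: R2 ‖ R_L = 0.9691 kΩ.
Voltage divider with the loaded lower leg: V_out = 7.46 × 0.9691/(35.2 + 0.9691) = 7.46 × 0.02679 = 0.1999 V.
(Unloaded it would be 0.262 V; the load pulls it down.)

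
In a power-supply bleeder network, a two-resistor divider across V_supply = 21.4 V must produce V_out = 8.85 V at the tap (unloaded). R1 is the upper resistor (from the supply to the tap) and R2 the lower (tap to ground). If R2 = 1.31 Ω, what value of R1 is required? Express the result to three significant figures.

R1 ≈ 1.86 Ω

Required fraction k = V_out/V_supply = 0.4136.
So R1 = R2 · (V_supply/V_out − 1) = 1.31 × (21.4/8.85 − 1) = 1.31 × 1.418 = 1.858 Ω.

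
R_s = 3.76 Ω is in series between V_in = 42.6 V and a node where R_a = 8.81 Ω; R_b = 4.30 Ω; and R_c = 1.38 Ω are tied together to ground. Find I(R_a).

I ≈ 0.962 A

Parallel bank: R_p = 1/(1/8.81 + 1/4.30 + 1/1.38) = 0.9340 Ω.
V_A = 42.6 × 0.9340/4.694 = 8.476 V.
Branch current I = V_A/R_a = 8.476/8.81 = 0.9621 A.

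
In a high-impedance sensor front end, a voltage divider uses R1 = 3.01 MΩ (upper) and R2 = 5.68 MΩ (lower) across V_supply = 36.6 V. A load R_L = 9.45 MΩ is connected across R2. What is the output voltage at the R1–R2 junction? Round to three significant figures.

V_out ≈ 19.8 V

The load sits in parallel with R2, giving an effective lower resistance R2' = R2·R_L/(R2+R_L) = 3.548 MΩ.
Now apply the divider: V_out = 36.6 × 0.5410 = 19.80 V.
(Unloaded it would be 23.9 V; the load pulls it down.)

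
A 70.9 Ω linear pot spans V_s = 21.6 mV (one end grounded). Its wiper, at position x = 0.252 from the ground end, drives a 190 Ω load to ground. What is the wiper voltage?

V_out ≈ 5.09 mV

Split the track: R_lower = x·R_p = 17.87 Ω, R_upper = (1−x)·R_p = 53.03 Ω.
(x·R_p) ‖ R_L = 16.33 Ω.
V_out = 21.6 × 16.33/(53.03 + 16.33) = 5.085 mV.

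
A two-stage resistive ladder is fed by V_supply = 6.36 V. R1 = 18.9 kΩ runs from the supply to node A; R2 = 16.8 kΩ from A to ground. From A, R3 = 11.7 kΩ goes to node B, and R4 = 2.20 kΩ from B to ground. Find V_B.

Node A sees R2 in parallel with the series input of stage 2, R3 + R4 = 13.90 kΩ.
Effective lower resistance at A: R2 ‖ 13.90 = 7.607 kΩ.
V_A = 6.36 × 7.607/(18.9 + 7.607) = 1.825 V.
V_B = V_A × 0.1583 = 0.2889 V.

V_B ≈ 0.289 V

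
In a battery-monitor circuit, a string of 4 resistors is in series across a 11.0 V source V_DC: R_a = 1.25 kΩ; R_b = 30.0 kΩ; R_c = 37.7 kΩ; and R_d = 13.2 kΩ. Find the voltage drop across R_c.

V ≈ 5.05 V

Total series resistance ΣR = 1.25 + 30.0 + 37.7 + 13.2 = 82.15 kΩ.
By the voltage-divider rule, V = 11.0 × 37.70/82.15 = 5.048 V.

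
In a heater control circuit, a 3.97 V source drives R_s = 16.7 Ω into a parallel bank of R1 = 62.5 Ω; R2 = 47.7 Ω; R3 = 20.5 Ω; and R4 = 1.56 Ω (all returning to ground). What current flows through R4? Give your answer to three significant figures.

Parallel bank: R_p = 1/(1/62.5 + 1/47.7 + 1/20.5 + 1/1.56) = 1.376 Ω.
V_A = 3.97 × 1.376/18.08 = 0.3022 V.
Branch current I = V_A/R4 = 0.3022/1.56 = 0.1937 A.
(Check via current divider: I_total = 0.2196 A; share G_k/ΣG = 0.8820 → same result.)

I ≈ 0.194 A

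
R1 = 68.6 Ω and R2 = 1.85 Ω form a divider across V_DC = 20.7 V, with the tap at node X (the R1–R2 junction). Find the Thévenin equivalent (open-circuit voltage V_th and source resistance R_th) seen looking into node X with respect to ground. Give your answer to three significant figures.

V_th ≈ 0.544 V, R_th ≈ 1.80 Ω

Open-circuit (no load on X): V_th = V_DC · R2/(R1 + R2) = 20.7 × 1.85/(68.60 + 1.85) = 0.5436 V.
Zeroing V_DC shorts the top of R1 to ground, so R_th = R1 ‖ R2 = 1.801 Ω.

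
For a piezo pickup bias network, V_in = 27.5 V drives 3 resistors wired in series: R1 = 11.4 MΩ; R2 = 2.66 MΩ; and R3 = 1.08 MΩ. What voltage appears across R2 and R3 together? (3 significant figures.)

Series total: ΣR = 11.4 + 2.66 + 1.08 = 15.14 MΩ.
R_{R2..R3} = 2.66 + 1.08 = 3.740 MΩ.
V = V_in · R/ΣR = 27.5 × 0.2470 = 6.793 V.

V ≈ 6.79 V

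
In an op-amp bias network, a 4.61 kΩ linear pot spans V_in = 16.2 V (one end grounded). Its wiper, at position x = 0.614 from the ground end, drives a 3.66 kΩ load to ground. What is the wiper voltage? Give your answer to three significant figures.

V_out ≈ 7.66 V

The pot divides into 1.779 kΩ above the wiper and 2.831 kΩ below.
(x·R_p) ‖ R_L = 1.596 kΩ.
V_out = 16.2 × 1.596/(1.779 + 1.596) = 7.660 V.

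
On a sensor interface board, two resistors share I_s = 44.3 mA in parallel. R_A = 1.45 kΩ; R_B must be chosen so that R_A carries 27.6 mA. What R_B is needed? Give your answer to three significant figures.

In a two-way split, I_A/I_s = R_B/(R_A + R_B).
27.6/44.3 = R_B/(R_A + R_B) → R_B = R_A · (0.6230)/(1 − 0.6230) = 1.45 × 1.653 = 2.396 kΩ.

R_B ≈ 2.40 kΩ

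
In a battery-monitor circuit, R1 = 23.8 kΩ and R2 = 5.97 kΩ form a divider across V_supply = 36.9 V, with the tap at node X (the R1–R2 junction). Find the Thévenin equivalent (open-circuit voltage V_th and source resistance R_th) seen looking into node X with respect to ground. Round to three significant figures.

V_th ≈ 7.40 V, R_th ≈ 4.77 kΩ

V_th is the unloaded tap voltage: V_supply · R2/(R1+R2) = 36.9 × 0.2005 = 7.400 V.
Zeroing V_supply shorts the top of R1 to ground, so R_th = R1 ‖ R2 = 4.773 kΩ.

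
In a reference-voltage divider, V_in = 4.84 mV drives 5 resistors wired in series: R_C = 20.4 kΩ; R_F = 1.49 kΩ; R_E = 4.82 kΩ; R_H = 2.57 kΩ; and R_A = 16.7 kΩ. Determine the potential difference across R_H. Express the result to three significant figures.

Series total: ΣR = 20.4 + 1.49 + 4.82 + 2.57 + 16.7 = 45.98 kΩ.
Voltage divider: V = V_in · (2.570 / 45.98) = 4.84 × 0.05589 = 0.2705 mV.

V ≈ 0.271 mV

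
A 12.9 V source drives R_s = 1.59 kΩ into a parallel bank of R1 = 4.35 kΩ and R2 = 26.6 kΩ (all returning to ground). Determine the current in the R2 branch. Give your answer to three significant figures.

Combine the parallel branches: R_p = (1/4.35 + 1/26.6)⁻¹ = 3.739 kΩ.
Node voltage V_A = V_CC · R_p/(R_s + R_p) = 12.9 × 0.7016 = 9.051 V.
I(R2) = V_A / R2 = 9.051/26.6 = 0.3403 mA.

I ≈ 0.340 mA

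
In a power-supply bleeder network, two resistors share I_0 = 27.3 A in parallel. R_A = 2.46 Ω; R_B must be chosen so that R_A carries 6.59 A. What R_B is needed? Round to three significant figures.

R_B ≈ 0.783 Ω

Two-branch current divider: I_A = I_0 · R_B/(R_A + R_B).
6.59/27.3 = R_B/(R_A + R_B) → R_B = R_A · (0.2414)/(1 − 0.2414) = 2.46 × 0.3182 = 0.7828 Ω.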